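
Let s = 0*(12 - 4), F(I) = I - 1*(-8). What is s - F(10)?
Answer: -18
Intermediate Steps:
F(I) = 8 + I (F(I) = I + 8 = 8 + I)
s = 0 (s = 0*8 = 0)
s - F(10) = 0 - (8 + 10) = 0 - 1*18 = 0 - 18 = -18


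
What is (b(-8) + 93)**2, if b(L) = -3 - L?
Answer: 9604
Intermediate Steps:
(b(-8) + 93)**2 = ((-3 - 1*(-8)) + 93)**2 = ((-3 + 8) + 93)**2 = (5 + 93)**2 = 98**2 = 9604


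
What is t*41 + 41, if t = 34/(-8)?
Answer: -533/4 ≈ -133.25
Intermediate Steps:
t = -17/4 (t = 34*(-⅛) = -17/4 ≈ -4.2500)
t*41 + 41 = -17/4*41 + 41 = -697/4 + 41 = -533/4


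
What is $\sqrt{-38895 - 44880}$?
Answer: $5 i \sqrt{3351} \approx 289.44 i$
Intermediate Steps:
$\sqrt{-38895 - 44880} = \sqrt{-83775} = 5 i \sqrt{3351}$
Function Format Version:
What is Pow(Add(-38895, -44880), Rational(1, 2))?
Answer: Mul(5, I, Pow(3351, Rational(1, 2))) ≈ Mul(289.44, I)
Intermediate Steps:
Pow(Add(-38895, -44880), Rational(1, 2)) = Pow(-83775, Rational(1, 2)) = Mul(5, I, Pow(3351, Rational(1, 2)))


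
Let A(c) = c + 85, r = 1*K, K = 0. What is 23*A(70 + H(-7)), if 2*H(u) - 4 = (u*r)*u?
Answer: 3611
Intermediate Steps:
r = 0 (r = 1*0 = 0)
H(u) = 2 (H(u) = 2 + ((u*0)*u)/2 = 2 + (0*u)/2 = 2 + (1/2)*0 = 2 + 0 = 2)
A(c) = 85 + c
23*A(70 + H(-7)) = 23*(85 + (70 + 2)) = 23*(85 + 72) = 23*157 = 3611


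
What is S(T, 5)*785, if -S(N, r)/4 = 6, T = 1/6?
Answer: -18840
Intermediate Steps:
T = ⅙ ≈ 0.16667
S(N, r) = -24 (S(N, r) = -4*6 = -24)
S(T, 5)*785 = -24*785 = -18840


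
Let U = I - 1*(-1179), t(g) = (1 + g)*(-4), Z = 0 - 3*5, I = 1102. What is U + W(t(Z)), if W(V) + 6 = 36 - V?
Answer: 2255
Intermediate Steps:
Z = -15 (Z = 0 - 15 = -15)
t(g) = -4 - 4*g
W(V) = 30 - V (W(V) = -6 + (36 - V) = 30 - V)
U = 2281 (U = 1102 - 1*(-1179) = 1102 + 1179 = 2281)
U + W(t(Z)) = 2281 + (30 - (-4 - 4*(-15))) = 2281 + (30 - (-4 + 60)) = 2281 + (30 - 1*56) = 2281 + (30 - 56) = 2281 - 26 = 2255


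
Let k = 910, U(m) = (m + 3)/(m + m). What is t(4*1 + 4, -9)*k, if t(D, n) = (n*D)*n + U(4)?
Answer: 2361905/4 ≈ 5.9048e+5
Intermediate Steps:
U(m) = (3 + m)/(2*m) (U(m) = (3 + m)/((2*m)) = (3 + m)*(1/(2*m)) = (3 + m)/(2*m))
t(D, n) = 7/8 + D*n² (t(D, n) = (n*D)*n + (½)*(3 + 4)/4 = (D*n)*n + (½)*(¼)*7 = D*n² + 7/8 = 7/8 + D*n²)
t(4*1 + 4, -9)*k = (7/8 + (4*1 + 4)*(-9)²)*910 = (7/8 + (4 + 4)*81)*910 = (7/8 + 8*81)*910 = (7/8 + 648)*910 = (5191/8)*910 = 2361905/4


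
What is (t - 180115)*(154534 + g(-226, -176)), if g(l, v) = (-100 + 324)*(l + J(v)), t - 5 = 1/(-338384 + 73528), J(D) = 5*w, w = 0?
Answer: -2478420491734755/132428 ≈ -1.8715e+10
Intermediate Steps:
J(D) = 0 (J(D) = 5*0 = 0)
t = 1324279/264856 (t = 5 + 1/(-338384 + 73528) = 5 + 1/(-264856) = 5 - 1/264856 = 1324279/264856 ≈ 5.0000)
g(l, v) = 224*l (g(l, v) = (-100 + 324)*(l + 0) = 224*l)
(t - 180115)*(154534 + g(-226, -176)) = (1324279/264856 - 180115)*(154534 + 224*(-226)) = -47703214161*(154534 - 50624)/264856 = -47703214161/264856*103910 = -2478420491734755/132428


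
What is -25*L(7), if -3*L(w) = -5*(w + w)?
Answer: -1750/3 ≈ -583.33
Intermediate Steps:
L(w) = 10*w/3 (L(w) = -(-5)*(w + w)/3 = -(-5)*2*w/3 = -(-10)*w/3 = 10*w/3)
-25*L(7) = -250*7/3 = -25*70/3 = -1750/3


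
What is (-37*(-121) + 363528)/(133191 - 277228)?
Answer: -368005/144037 ≈ -2.5549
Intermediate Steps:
(-37*(-121) + 363528)/(133191 - 277228) = (4477 + 363528)/(-144037) = 368005*(-1/144037) = -368005/144037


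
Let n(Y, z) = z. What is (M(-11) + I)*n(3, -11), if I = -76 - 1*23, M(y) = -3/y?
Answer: 1086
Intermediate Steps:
I = -99 (I = -76 - 23 = -99)
(M(-11) + I)*n(3, -11) = (-3/(-11) - 99)*(-11) = (-3*(-1/11) - 99)*(-11) = (3/11 - 99)*(-11) = -1086/11*(-11) = 1086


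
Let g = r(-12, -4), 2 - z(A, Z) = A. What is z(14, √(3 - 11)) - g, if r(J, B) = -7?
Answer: -5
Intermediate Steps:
z(A, Z) = 2 - A
g = -7
z(14, √(3 - 11)) - g = (2 - 1*14) - 1*(-7) = (2 - 14) + 7 = -12 + 7 = -5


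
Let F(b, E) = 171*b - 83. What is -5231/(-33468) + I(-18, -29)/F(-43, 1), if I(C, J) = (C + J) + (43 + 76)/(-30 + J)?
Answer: 597938675/3670803708 ≈ 0.16289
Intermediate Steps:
F(b, E) = -83 + 171*b
I(C, J) = C + J + 119/(-30 + J) (I(C, J) = (C + J) + 119/(-30 + J) = C + J + 119/(-30 + J))
-5231/(-33468) + I(-18, -29)/F(-43, 1) = -5231/(-33468) + ((119 + (-29)² - 30*(-18) - 30*(-29) - 18*(-29))/(-30 - 29))/(-83 + 171*(-43)) = -5231*(-1/33468) + ((119 + 841 + 540 + 870 + 522)/(-59))/(-83 - 7353) = 5231/33468 - 1/59*2892/(-7436) = 5231/33468 - 2892/59*(-1/7436) = 5231/33468 + 723/109681 = 597938675/3670803708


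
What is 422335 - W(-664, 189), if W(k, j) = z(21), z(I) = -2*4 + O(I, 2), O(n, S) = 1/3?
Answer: 1267028/3 ≈ 4.2234e+5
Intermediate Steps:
O(n, S) = ⅓
z(I) = -23/3 (z(I) = -2*4 + ⅓ = -8 + ⅓ = -23/3)
W(k, j) = -23/3
422335 - W(-664, 189) = 422335 - 1*(-23/3) = 422335 + 23/3 = 1267028/3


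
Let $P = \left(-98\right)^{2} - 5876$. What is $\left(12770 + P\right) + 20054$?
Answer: $36552$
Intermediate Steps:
$P = 3728$ ($P = 9604 - 5876 = 3728$)
$\left(12770 + P\right) + 20054 = \left(12770 + 3728\right) + 20054 = 16498 + 20054 = 36552$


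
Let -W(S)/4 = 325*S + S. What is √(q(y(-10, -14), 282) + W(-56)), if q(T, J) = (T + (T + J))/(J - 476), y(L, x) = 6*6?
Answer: √687065647/97 ≈ 270.23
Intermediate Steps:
y(L, x) = 36
q(T, J) = (J + 2*T)/(-476 + J) (q(T, J) = (T + (J + T))/(-476 + J) = (J + 2*T)/(-476 + J))
W(S) = -1304*S (W(S) = -4*(325*S + S) = -1304*S)
√(q(y(-10, -14), 282) + W(-56)) = √((282 + 2*36)/(-476 + 282) - 1304*(-56)) = √((282 + 72)/(-194) + 73024) = √(-1/194*354 + 73024) = √(-177/97 + 73024) = √(7083151/97) = √687065647/97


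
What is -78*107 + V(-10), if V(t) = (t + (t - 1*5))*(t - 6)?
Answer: -7946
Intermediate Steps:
V(t) = (-6 + t)*(-5 + 2*t) (V(t) = (t + (t - 5))*(-6 + t) = (t + (-5 + t))*(-6 + t) = (-5 + 2*t)*(-6 + t) = (-6 + t)*(-5 + 2*t))
-78*107 + V(-10) = -78*107 + (30 - 17*(-10) + 2*(-10)²) = -8346 + (30 + 170 + 2*100) = -8346 + (30 + 170 + 200) = -8346 + 400 = -7946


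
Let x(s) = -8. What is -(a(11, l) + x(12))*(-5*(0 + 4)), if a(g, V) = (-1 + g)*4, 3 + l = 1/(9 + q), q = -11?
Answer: 640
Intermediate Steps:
l = -7/2 (l = -3 + 1/(9 - 11) = -3 + 1/(-2) = -3 - ½ = -7/2 ≈ -3.5000)
a(g, V) = -4 + 4*g
-(a(11, l) + x(12))*(-5*(0 + 4)) = -((-4 + 4*11) - 8)*(-5*(0 + 4)) = -((-4 + 44) - 8)*(-5*4) = -(40 - 8)*(-20) = -32*(-20) = -1*(-640) = 640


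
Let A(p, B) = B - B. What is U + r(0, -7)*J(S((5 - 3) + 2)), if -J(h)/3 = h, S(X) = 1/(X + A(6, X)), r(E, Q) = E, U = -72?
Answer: -72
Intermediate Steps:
A(p, B) = 0
S(X) = 1/X (S(X) = 1/(X + 0) = 1/X)
J(h) = -3*h
U + r(0, -7)*J(S((5 - 3) + 2)) = -72 + 0*(-3/((5 - 3) + 2)) = -72 + 0*(-3/(2 + 2)) = -72 + 0*(-3/4) = -72 + 0*(-3*¼) = -72 + 0*(-¾) = -72 + 0 = -72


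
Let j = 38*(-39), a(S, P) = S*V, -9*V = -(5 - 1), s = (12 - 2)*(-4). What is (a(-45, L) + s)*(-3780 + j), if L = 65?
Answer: 315720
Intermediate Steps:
s = -40 (s = 10*(-4) = -40)
V = 4/9 (V = -(-1)*(5 - 1)/9 = -(-1)*4/9 = -⅑*(-4) = 4/9 ≈ 0.44444)
a(S, P) = 4*S/9 (a(S, P) = S*(4/9) = 4*S/9)
j = -1482
(a(-45, L) + s)*(-3780 + j) = ((4/9)*(-45) - 40)*(-3780 - 1482) = (-20 - 40)*(-5262) = -60*(-5262) = 315720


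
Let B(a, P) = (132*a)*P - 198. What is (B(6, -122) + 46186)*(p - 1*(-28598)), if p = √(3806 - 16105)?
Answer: -1448088328 - 354452*I*√251 ≈ -1.4481e+9 - 5.6156e+6*I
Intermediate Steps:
B(a, P) = -198 + 132*P*a (B(a, P) = 132*P*a - 198 = -198 + 132*P*a)
p = 7*I*√251 (p = √(-12299) = 7*I*√251 ≈ 110.9*I)
(B(6, -122) + 46186)*(p - 1*(-28598)) = ((-198 + 132*(-122)*6) + 46186)*(7*I*√251 - 1*(-28598)) = ((-198 - 96624) + 46186)*(7*I*√251 + 28598) = (-96822 + 46186)*(28598 + 7*I*√251) = -50636*(28598 + 7*I*√251) = -1448088328 - 354452*I*√251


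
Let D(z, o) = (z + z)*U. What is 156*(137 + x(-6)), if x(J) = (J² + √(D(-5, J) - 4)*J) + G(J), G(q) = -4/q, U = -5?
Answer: 27092 - 936*√46 ≈ 20744.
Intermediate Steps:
D(z, o) = -10*z (D(z, o) = (z + z)*(-5) = (2*z)*(-5) = -10*z)
x(J) = J² - 4/J + J*√46 (x(J) = (J² + √(-10*(-5) - 4)*J) - 4/J = (J² + √(50 - 4)*J) - 4/J = (J² + √46*J) - 4/J = (J² + J*√46) - 4/J = J² - 4/J + J*√46)
156*(137 + x(-6)) = 156*(137 + (-4 + (-6)²*(-6 + √46))/(-6)) = 156*(137 - (-4 + 36*(-6 + √46))/6) = 156*(137 - (-4 + (-216 + 36*√46))/6) = 156*(137 - (-220 + 36*√46)/6) = 156*(137 + (110/3 - 6*√46)) = 156*(521/3 - 6*√46) = 27092 - 936*√46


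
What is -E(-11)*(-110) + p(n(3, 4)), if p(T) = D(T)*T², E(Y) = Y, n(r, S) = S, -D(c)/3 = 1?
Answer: -1258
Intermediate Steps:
D(c) = -3 (D(c) = -3*1 = -3)
p(T) = -3*T²
-E(-11)*(-110) + p(n(3, 4)) = -1*(-11)*(-110) - 3*4² = 11*(-110) - 3*16 = -1210 - 48 = -1258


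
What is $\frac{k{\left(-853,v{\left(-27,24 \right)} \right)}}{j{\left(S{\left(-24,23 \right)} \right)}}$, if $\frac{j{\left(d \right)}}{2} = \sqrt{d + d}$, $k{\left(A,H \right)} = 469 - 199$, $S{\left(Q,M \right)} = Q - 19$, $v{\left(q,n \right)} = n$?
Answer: $- \frac{135 i \sqrt{86}}{86} \approx - 14.557 i$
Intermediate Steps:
$S{\left(Q,M \right)} = -19 + Q$
$k{\left(A,H \right)} = 270$ ($k{\left(A,H \right)} = 469 - 199 = 270$)
$j{\left(d \right)} = 2 \sqrt{2} \sqrt{d}$ ($j{\left(d \right)} = 2 \sqrt{d + d} = 2 \sqrt{2 d} = 2 \sqrt{2} \sqrt{d}$)
$\frac{k{\left(-853,v{\left(-27,24 \right)} \right)}}{j{\left(S{\left(-24,23 \right)} \right)}} = \frac{270}{2 \sqrt{2} \sqrt{-19 - 24}} = \frac{270}{2 \sqrt{2} \sqrt{-43}} = \frac{270}{2 \sqrt{2} i \sqrt{43}} = \frac{270}{2 i \sqrt{86}} = 270 \left(- \frac{i \sqrt{86}}{172}\right) = - \frac{135 i \sqrt{86}}{86}$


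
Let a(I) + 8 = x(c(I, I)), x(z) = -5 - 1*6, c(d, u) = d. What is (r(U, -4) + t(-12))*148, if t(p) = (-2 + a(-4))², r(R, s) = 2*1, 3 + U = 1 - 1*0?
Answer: 65564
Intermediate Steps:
x(z) = -11 (x(z) = -5 - 6 = -11)
U = -2 (U = -3 + (1 - 1*0) = -3 + (1 + 0) = -3 + 1 = -2)
a(I) = -19 (a(I) = -8 - 11 = -19)
r(R, s) = 2
t(p) = 441 (t(p) = (-2 - 19)² = (-21)² = 441)
(r(U, -4) + t(-12))*148 = (2 + 441)*148 = 443*148 = 65564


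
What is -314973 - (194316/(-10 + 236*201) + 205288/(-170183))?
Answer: -1271100792694637/4035549479 ≈ -3.1498e+5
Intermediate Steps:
-314973 - (194316/(-10 + 236*201) + 205288/(-170183)) = -314973 - (194316/(-10 + 47436) + 205288*(-1/170183)) = -314973 - (194316/47426 - 205288/170183) = -314973 - (194316*(1/47426) - 205288/170183) = -314973 - (97158/23713 - 205288/170183) = -314973 - 1*11666645570/4035549479 = -314973 - 11666645570/4035549479 = -1271100792694637/4035549479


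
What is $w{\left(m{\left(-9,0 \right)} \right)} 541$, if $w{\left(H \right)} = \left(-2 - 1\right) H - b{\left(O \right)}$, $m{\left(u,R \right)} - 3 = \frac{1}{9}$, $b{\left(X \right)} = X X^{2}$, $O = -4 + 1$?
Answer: $\frac{28673}{3} \approx 9557.7$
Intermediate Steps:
$O = -3$
$b{\left(X \right)} = X^{3}$
$m{\left(u,R \right)} = \frac{28}{9}$ ($m{\left(u,R \right)} = 3 + \frac{1}{9} = \frac{28}{9}$)
$w{\left(H \right)} = 27 - 3 H$ ($w{\left(H \right)} = \left(-2 - 1\right) H - \left(-3\right)^{3} = - 3 H - -27 = - 3 H + 27 = 27 - 3 H$)
$w{\left(m{\left(-9,0 \right)} \right)} 541 = \left(27 - \frac{28}{3}\right) 541 = \frac{53}{3} \cdot 541 = \frac{28673}{3}$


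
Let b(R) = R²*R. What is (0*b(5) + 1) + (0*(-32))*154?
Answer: 1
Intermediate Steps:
b(R) = R³
(0*b(5) + 1) + (0*(-32))*154 = (0*5³ + 1) + (0*(-32))*154 = (0*125 + 1) + 0*154 = (0 + 1) + 0 = 1 + 0 = 1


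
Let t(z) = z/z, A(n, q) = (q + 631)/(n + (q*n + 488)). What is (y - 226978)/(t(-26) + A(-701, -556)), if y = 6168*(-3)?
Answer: -47812897363/194809 ≈ -2.4543e+5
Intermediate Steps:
y = -18504
A(n, q) = (631 + q)/(488 + n + n*q) (A(n, q) = (631 + q)/(n + (n*q + 488)) = (631 + q)/(n + (488 + n*q)) = (631 + q)/(488 + n + n*q))
t(z) = 1
(y - 226978)/(t(-26) + A(-701, -556)) = (-18504 - 226978)/(1 + (631 - 556)/(488 - 701 - 701*(-556))) = -245482/(1 + 75/(488 - 701 + 389756)) = -245482/(1 + 75/389543) = -245482/389618/389543 = -245482*389543/389618 = -47812897363/194809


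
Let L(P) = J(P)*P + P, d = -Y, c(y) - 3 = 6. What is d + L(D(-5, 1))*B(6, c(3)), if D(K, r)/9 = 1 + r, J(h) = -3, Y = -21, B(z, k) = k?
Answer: -303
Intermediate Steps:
c(y) = 9 (c(y) = 3 + 6 = 9)
D(K, r) = 9 + 9*r (D(K, r) = 9*(1 + r) = 9 + 9*r)
d = 21 (d = -1*(-21) = 21)
L(P) = -2*P (L(P) = -3*P + P = -2*P)
d + L(D(-5, 1))*B(6, c(3)) = 21 - 2*(9 + 9*1)*9 = 21 - 2*(9 + 9)*9 = 21 - 2*18*9 = 21 - 36*9 = 21 - 324 = -303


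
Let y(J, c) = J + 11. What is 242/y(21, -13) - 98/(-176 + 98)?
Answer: 5503/624 ≈ 8.8189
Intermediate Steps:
y(J, c) = 11 + J
242/y(21, -13) - 98/(-176 + 98) = 242/(11 + 21) - 98/(-176 + 98) = 242/32 - 98/(-78) = 242*(1/32) - 98*(-1/78) = 121/16 + 49/39 = 5503/624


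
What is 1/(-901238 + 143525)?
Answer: -1/757713 ≈ -1.3198e-6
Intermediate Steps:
1/(-901238 + 143525) = 1/(-757713) = -1/757713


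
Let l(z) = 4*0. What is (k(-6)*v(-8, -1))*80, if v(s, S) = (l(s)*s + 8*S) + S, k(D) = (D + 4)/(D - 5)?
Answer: -1440/11 ≈ -130.91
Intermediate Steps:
l(z) = 0
k(D) = (4 + D)/(-5 + D)
v(s, S) = 9*S (v(s, S) = (0*s + 8*S) + S = (0 + 8*S) + S = 8*S + S = 9*S)
(k(-6)*v(-8, -1))*80 = (((4 - 6)/(-5 - 6))*(9*(-1)))*80 = ((-2/(-11))*(-9))*80 = (-1/11*(-2)*(-9))*80 = ((2/11)*(-9))*80 = -18/11*80 = -1440/11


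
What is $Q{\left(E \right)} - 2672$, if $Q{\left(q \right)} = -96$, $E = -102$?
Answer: $-2768$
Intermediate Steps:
$Q{\left(E \right)} - 2672 = -96 - 2672 = -2768$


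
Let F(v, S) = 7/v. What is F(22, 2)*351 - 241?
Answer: -2845/22 ≈ -129.32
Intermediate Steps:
F(22, 2)*351 - 241 = (7/22)*351 - 241 = 2457/22 - 241 = -2845/22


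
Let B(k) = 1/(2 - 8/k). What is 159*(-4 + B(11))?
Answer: -7155/14 ≈ -511.07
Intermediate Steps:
159*(-4 + B(11)) = 159*(-4 + (1/2)*11/(-4 + 11)) = 159*(-4 + (1/2)*11/7) = 159*(-4 + (1/2)*11*(1/7)) = 159*(-4 + 11/14) = 159*(-45/14) = -7155/14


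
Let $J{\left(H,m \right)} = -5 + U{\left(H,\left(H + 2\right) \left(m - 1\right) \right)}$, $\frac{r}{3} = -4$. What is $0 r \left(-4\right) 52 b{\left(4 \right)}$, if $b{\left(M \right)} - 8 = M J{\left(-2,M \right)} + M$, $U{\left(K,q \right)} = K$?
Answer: $0$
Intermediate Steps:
$r = -12$ ($r = 3 \left(-4\right) = -12$)
$J{\left(H,m \right)} = -5 + H$
$b{\left(M \right)} = 8 - 6 M$ ($b{\left(M \right)} = 8 + \left(M \left(-5 - 2\right) + M\right) = 8 + \left(M \left(-7\right) + M\right) = 8 + \left(- 7 M + M\right) = 8 - 6 M$)
$0 r \left(-4\right) 52 b{\left(4 \right)} = 0 \left(-12\right) \left(-4\right) 52 \left(8 - 24\right) = 0 \left(-4\right) 52 \left(8 - 24\right) = 0 \cdot 52 \left(-16\right) = 0 \left(-16\right) = 0$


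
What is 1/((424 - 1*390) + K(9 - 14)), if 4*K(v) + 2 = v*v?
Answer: 4/159 ≈ 0.025157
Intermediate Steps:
K(v) = -½ + v²/4 (K(v) = -½ + (v*v)/4 = -½ + v²/4)
1/((424 - 1*390) + K(9 - 14)) = 1/((424 - 1*390) + (-½ + (9 - 14)²/4)) = 1/((424 - 390) + (-½ + (¼)*(-5)²)) = 1/(34 + (-½ + (¼)*25)) = 1/(34 + (-½ + 25/4)) = 1/(34 + 23/4) = 1/(159/4) = 4/159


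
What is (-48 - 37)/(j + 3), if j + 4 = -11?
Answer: 85/12 ≈ 7.0833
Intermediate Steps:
j = -15 (j = -4 - 11 = -15)
(-48 - 37)/(j + 3) = (-48 - 37)/(-15 + 3) = -85/(-12) = -85*(-1/12) = 85/12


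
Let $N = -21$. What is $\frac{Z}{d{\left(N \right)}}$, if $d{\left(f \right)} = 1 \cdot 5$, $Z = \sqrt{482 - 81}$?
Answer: $\frac{\sqrt{401}}{5} \approx 4.005$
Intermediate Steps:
$Z = \sqrt{401} \approx 20.025$
$d{\left(f \right)} = 5$
$\frac{Z}{d{\left(N \right)}} = \frac{\sqrt{401}}{5}$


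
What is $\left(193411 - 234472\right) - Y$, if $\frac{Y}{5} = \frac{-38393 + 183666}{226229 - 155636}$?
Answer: $- \frac{2899345538}{70593} \approx -41071.0$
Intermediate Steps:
$Y = \frac{726365}{70593}$ ($Y = 5 \frac{-38393 + 183666}{226229 - 155636} = 5 \cdot \frac{145273}{70593} = \frac{726365}{70593} \approx 10.289$)
$\left(193411 - 234472\right) - Y = \left(193411 - 234472\right) - \frac{726365}{70593} = -41061 - \frac{726365}{70593} = - \frac{2899345538}{70593}$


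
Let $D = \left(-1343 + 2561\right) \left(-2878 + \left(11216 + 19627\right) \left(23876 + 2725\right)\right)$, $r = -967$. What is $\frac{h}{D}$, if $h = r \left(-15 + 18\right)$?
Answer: $- \frac{967}{333103416590} \approx -2.903 \cdot 10^{-9}$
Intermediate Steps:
$D = 999310249770$ ($D = 1218 \left(-2878 + 30843 \cdot 26601\right) = 1218 \left(-2878 + 820454643\right) = 1218 \cdot 820451765 = 999310249770$)
$h = -2901$ ($h = - 967 \left(-15 + 18\right) = \left(-967\right) 3 = -2901$)
$\frac{h}{D} = - \frac{2901}{999310249770} = \left(-2901\right) \frac{1}{999310249770} = - \frac{967}{333103416590}$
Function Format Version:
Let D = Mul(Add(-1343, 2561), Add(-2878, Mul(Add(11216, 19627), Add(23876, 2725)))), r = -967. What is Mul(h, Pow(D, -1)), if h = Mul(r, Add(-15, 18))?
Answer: Rational(-967, 333103416590) ≈ -2.9030e-9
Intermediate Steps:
D = 999310249770 (D = Mul(1218, Add(-2878, Mul(30843, 26601))) = Mul(1218, Add(-2878, 820454643)) = Mul(1218, 820451765) = 999310249770)
h = -2901 (h = Mul(-967, Add(-15, 18)) = Mul(-967, 3) = -2901)
Mul(h, Pow(D, -1)) = Mul(-2901, Pow(999310249770, -1)) = Mul(-2901, Rational(1, 999310249770)) = Rational(-967, 333103416590)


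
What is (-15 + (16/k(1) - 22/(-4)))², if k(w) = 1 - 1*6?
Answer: 16129/100 ≈ 161.29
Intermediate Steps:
k(w) = -5 (k(w) = 1 - 6 = -5)
(-15 + (16/k(1) - 22/(-4)))² = (-15 + (16/(-5) - 22/(-4)))² = (-15 + (16*(-⅕) - 22*(-¼)))² = (-15 + (-16/5 + 11/2))² = (-15 + 23/10)² = (-127/10)² = 16129/100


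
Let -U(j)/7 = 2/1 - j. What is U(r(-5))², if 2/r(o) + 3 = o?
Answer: 3969/16 ≈ 248.06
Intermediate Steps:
r(o) = 2/(-3 + o)
U(j) = -14 + 7*j (U(j) = -7*(2/1 - j) = -7*(2*1 - j) = -7*(2 - j) = -14 + 7*j)
U(r(-5))² = (-14 + 7*(2/(-3 - 5)))² = (-14 + 7*(2/(-8)))² = (-14 + 7*(2*(-⅛)))² = (-14 + 7*(-¼))² = (-14 - 7/4)² = (-63/4)² = 3969/16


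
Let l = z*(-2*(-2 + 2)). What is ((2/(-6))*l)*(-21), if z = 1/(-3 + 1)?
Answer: 0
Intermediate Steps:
z = -½ (z = 1/(-2) = -½ ≈ -0.50000)
l = 0 (l = -(-1)*(-2 + 2) = -(-1)*0 = -½*0 = 0)
((2/(-6))*l)*(-21) = ((2/(-6))*0)*(-21) = ((2*(-⅙))*0)*(-21) = -⅓*0*(-21) = 0*(-21) = 0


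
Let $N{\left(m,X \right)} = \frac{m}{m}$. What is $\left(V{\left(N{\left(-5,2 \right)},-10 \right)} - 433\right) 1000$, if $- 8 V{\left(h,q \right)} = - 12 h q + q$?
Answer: $-446750$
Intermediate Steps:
$N{\left(m,X \right)} = 1$
$V{\left(h,q \right)} = - \frac{q}{8} + \frac{3 h q}{2}$ ($V{\left(h,q \right)} = - \frac{- 12 h q + q}{8} = - \frac{q - 12 h q}{8} = - \frac{q}{8} + \frac{3 h q}{2}$)
$\left(V{\left(N{\left(-5,2 \right)},-10 \right)} - 433\right) 1000 = \left(\frac{1}{8} \left(-10\right) \left(-1 + 12 \cdot 1\right) - 433\right) 1000 = \left(\frac{1}{8} \left(-10\right) \left(-1 + 12\right) - 433\right) 1000 = \left(\frac{1}{8} \left(-10\right) 11 - 433\right) 1000 = \left(- \frac{55}{4} - 433\right) 1000 = \left(- \frac{1787}{4}\right) 1000 = -446750$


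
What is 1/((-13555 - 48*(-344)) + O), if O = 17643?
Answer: 1/20600 ≈ 4.8544e-5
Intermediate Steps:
1/((-13555 - 48*(-344)) + O) = 1/((-13555 - 48*(-344)) + 17643) = 1/((-13555 + 16512) + 17643) = 1/(2957 + 17643) = 1/20600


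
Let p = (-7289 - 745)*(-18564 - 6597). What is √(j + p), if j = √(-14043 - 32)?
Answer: √(202143474 + 5*I*√563) ≈ 14218.0 + 0.e-3*I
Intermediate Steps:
p = 202143474 (p = -8034*(-25161) = 202143474)
j = 5*I*√563 (j = √(-14075) = 5*I*√563 ≈ 118.64*I)
√(j + p) = √(5*I*√563 + 202143474) = √(202143474 + 5*I*√563)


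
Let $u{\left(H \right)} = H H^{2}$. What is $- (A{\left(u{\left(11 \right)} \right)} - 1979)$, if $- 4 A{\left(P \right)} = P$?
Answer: $\frac{9247}{4} \approx 2311.8$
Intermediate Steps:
$u{\left(H \right)} = H^{3}$
$A{\left(P \right)} = - \frac{P}{4}$
$- (A{\left(u{\left(11 \right)} \right)} - 1979) = - (- \frac{11^{3}}{4} - 1979) = - (\left(- \frac{1}{4}\right) 1331 - 1979) = - (- \frac{1331}{4} - 1979) = \left(-1\right) \left(- \frac{9247}{4}\right) = \frac{9247}{4}$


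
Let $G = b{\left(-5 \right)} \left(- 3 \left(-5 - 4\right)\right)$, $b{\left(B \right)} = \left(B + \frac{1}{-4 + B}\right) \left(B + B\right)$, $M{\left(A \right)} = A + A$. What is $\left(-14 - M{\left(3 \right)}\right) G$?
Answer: $-27600$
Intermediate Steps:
$M{\left(A \right)} = 2 A$
$b{\left(B \right)} = 2 B \left(B + \frac{1}{-4 + B}\right)$ ($b{\left(B \right)} = \left(B + \frac{1}{-4 + B}\right) 2 B = 2 B \left(B + \frac{1}{-4 + B}\right)$)
$G = 1380$ ($G = 2 \left(-5\right) \frac{1}{-4 - 5} \left(1 + \left(-5\right)^{2} - -20\right) \left(- 3 \left(-5 - 4\right)\right) = 2 \left(-5\right) \frac{1}{-9} \left(1 + 25 + 20\right) \left(\left(-3\right) \left(-9\right)\right) = 2 \left(-5\right) \left(- \frac{1}{9}\right) 46 \cdot 27 = \frac{460}{9} \cdot 27 = 1380$)
$\left(-14 - M{\left(3 \right)}\right) G = \left(-14 - 2 \cdot 3\right) 1380 = \left(-14 - 6\right) 1380 = \left(-20\right) 1380 = -27600$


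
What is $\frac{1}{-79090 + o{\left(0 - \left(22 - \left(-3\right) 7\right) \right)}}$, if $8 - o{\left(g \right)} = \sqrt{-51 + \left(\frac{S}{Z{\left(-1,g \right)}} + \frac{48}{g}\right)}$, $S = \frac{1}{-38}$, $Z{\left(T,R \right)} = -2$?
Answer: $- \frac{258439976}{20437950352305} + \frac{2 i \sqrt{139113041}}{20437950352305} \approx -1.2645 \cdot 10^{-5} + 1.1542 \cdot 10^{-9} i$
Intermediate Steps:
$S = - \frac{1}{38} \approx -0.026316$
$o{\left(g \right)} = 8 - \sqrt{- \frac{3875}{76} + \frac{48}{g}}$ ($o{\left(g \right)} = 8 - \sqrt{-51 + \left(- \frac{1}{38 \left(-2\right)} + \frac{48}{g}\right)} = 8 - \sqrt{-51 + \left(\left(- \frac{1}{38}\right) \left(- \frac{1}{2}\right) + \frac{48}{g}\right)} = 8 - \sqrt{-51 + \left(\frac{1}{76} + \frac{48}{g}\right)} = 8 - \sqrt{- \frac{3875}{76} + \frac{48}{g}}$)
$\frac{1}{-79090 + o{\left(0 - \left(22 - \left(-3\right) 7\right) \right)}} = \frac{1}{-79090 + \left(8 - \frac{\sqrt{-73625 + \frac{69312}{0 - \left(22 - \left(-3\right) 7\right)}}}{38}\right)} = \frac{1}{-79090 + \left(8 - \frac{\sqrt{-73625 + \frac{69312}{0 - \left(22 - -21\right)}}}{38}\right)} = \frac{1}{-79090 + \left(8 - \frac{\sqrt{-73625 + \frac{69312}{0 - \left(22 + 21\right)}}}{38}\right)} = \frac{1}{-79090 + \left(8 - \frac{\sqrt{-73625 + \frac{69312}{0 - 43}}}{38}\right)} = \frac{1}{-79090 + \left(8 - \frac{\sqrt{-73625 + \frac{69312}{-43}}}{38}\right)} = \frac{1}{-79090 + \left(8 - \frac{\sqrt{-73625 + 69312 \left(- \frac{1}{43}\right)}}{38}\right)} = \frac{1}{-79090 + \left(8 - \frac{\sqrt{-73625 - \frac{69312}{43}}}{38}\right)} = \frac{1}{-79090 + \left(8 - \frac{\sqrt{- \frac{3235187}{43}}}{38}\right)} = \frac{1}{-79090 + \left(8 - \frac{\frac{1}{43} i \sqrt{139113041}}{38}\right)} = \frac{1}{-79090 + \left(8 - \frac{i \sqrt{139113041}}{1634}\right)} = \frac{1}{-79082 - \frac{i \sqrt{139113041}}{1634}}$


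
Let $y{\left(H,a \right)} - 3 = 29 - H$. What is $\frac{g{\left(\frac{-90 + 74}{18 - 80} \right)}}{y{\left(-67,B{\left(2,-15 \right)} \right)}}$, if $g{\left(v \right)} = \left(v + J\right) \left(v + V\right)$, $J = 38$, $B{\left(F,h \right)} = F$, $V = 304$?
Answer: $\frac{1242928}{10571} \approx 117.58$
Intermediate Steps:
$y{\left(H,a \right)} = 32 - H$ ($y{\left(H,a \right)} = 3 - \left(-29 + H\right) = 32 - H$)
$g{\left(v \right)} = \left(38 + v\right) \left(304 + v\right)$ ($g{\left(v \right)} = \left(v + 38\right) \left(v + 304\right) = \left(38 + v\right) \left(304 + v\right)$)
$\frac{g{\left(\frac{-90 + 74}{18 - 80} \right)}}{y{\left(-67,B{\left(2,-15 \right)} \right)}} = \frac{11552 + \left(\frac{-90 + 74}{18 - 80}\right)^{2} + 342 \frac{-90 + 74}{18 - 80}}{32 - -67} = \frac{11552 + \left(- \frac{16}{-62}\right)^{2} + 342 \left(- \frac{16}{-62}\right)}{32 + 67} = \frac{11552 + \left(\left(-16\right) \left(- \frac{1}{62}\right)\right)^{2} + 342 \left(\left(-16\right) \left(- \frac{1}{62}\right)\right)}{99} = \left(11552 + \left(\frac{8}{31}\right)^{2} + 342 \cdot \frac{8}{31}\right) \frac{1}{99} = \left(11552 + \frac{64}{961} + \frac{2736}{31}\right) \frac{1}{99} = \frac{11186352}{961} \cdot \frac{1}{99} = \frac{1242928}{10571}$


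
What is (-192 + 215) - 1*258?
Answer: -235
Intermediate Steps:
(-192 + 215) - 1*258 = 23 - 258 = -235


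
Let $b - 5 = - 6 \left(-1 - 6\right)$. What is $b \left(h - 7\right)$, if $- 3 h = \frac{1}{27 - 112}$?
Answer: $- \frac{83848}{255} \approx -328.82$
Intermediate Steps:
$h = \frac{1}{255}$ ($h = - \frac{1}{3 \left(27 - 112\right)} = - \frac{1}{3 \left(-85\right)} = \left(- \frac{1}{3}\right) \left(- \frac{1}{85}\right) = \frac{1}{255} \approx 0.0039216$)
$b = 47$ ($b = 5 - 6 \left(-1 - 6\right) = 5 - -42 = 5 + 42 = 47$)
$b \left(h - 7\right) = 47 \left(\frac{1}{255} - 7\right) = 47 \left(- \frac{1784}{255}\right) = - \frac{83848}{255}$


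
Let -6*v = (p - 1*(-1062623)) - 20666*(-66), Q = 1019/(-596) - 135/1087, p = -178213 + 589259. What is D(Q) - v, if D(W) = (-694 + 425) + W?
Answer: 306218044949/647852 ≈ 4.7267e+5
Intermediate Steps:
p = 411046
Q = -1188113/647852 (Q = 1019*(-1/596) - 135*1/1087 = -1019/596 - 135/1087 = -1188113/647852 ≈ -1.8339)
D(W) = -269 + W
v = -945875/2 (v = -((411046 - 1*(-1062623)) - 20666*(-66))/6 = -((411046 + 1062623) - 1*(-1363956))/6 = -(1473669 + 1363956)/6 = -1/6*2837625 = -945875/2 ≈ -4.7294e+5)
D(Q) - v = (-269 - 1188113/647852) - 1*(-945875/2) = -175460301/647852 + 945875/2 = 306218044949/647852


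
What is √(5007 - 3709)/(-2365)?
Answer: -√1298/2365 ≈ -0.015234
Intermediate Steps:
√(5007 - 3709)/(-2365) = √1298*(-1/2365) = -√1298/2365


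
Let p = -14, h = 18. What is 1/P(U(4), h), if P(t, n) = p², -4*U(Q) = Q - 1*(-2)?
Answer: 1/196 ≈ 0.0051020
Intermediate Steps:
U(Q) = -½ - Q/4 (U(Q) = -(Q - 1*(-2))/4 = -(Q + 2)/4 = -(2 + Q)/4 = -½ - Q/4)
P(t, n) = 196 (P(t, n) = (-14)² = 196)
1/P(U(4), h) = 1/196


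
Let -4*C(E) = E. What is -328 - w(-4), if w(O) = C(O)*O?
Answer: -324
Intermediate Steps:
C(E) = -E/4
w(O) = -O²/4 (w(O) = (-O/4)*O = -O²/4)
-328 - w(-4) = -328 - (-1)*(-4)²/4 = -328 - (-1)*16/4 = -328 - 1*(-4) = -328 + 4 = -324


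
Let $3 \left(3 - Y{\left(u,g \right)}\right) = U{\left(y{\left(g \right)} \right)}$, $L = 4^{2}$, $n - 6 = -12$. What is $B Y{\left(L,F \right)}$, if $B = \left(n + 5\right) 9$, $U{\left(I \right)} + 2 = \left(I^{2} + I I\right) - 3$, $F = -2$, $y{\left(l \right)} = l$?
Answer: $-18$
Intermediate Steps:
$n = -6$ ($n = 6 - 12 = -6$)
$U{\left(I \right)} = -5 + 2 I^{2}$ ($U{\left(I \right)} = -2 - \left(3 - I^{2} - I I\right) = -2 + \left(\left(I^{2} + I^{2}\right) - 3\right) = -2 + \left(2 I^{2} - 3\right) = -2 + \left(-3 + 2 I^{2}\right) = -5 + 2 I^{2}$)
$L = 16$
$Y{\left(u,g \right)} = \frac{14}{3} - \frac{2 g^{2}}{3}$ ($Y{\left(u,g \right)} = 3 - \frac{-5 + 2 g^{2}}{3} = 3 - \left(- \frac{5}{3} + \frac{2 g^{2}}{3}\right) = \frac{14}{3} - \frac{2 g^{2}}{3}$)
$B = -9$ ($B = \left(-6 + 5\right) 9 = \left(-1\right) 9 = -9$)
$B Y{\left(L,F \right)} = - 9 \left(\frac{14}{3} - \frac{2 \left(-2\right)^{2}}{3}\right) = - 9 \left(\frac{14}{3} - \frac{8}{3}\right) = \left(-9\right) 2 = -18$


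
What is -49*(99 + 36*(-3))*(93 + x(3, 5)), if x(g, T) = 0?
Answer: 41013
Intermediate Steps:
-49*(99 + 36*(-3))*(93 + x(3, 5)) = -49*(99 + 36*(-3))*(93 + 0) = -49*(99 - 108)*93 = -(-441)*93 = -49*(-837) = 41013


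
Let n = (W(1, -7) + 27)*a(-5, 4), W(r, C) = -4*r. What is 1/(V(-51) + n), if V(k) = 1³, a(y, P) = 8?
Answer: 1/185 ≈ 0.0054054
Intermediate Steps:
V(k) = 1
n = 184 (n = (-4*1 + 27)*8 = (-4 + 27)*8 = 23*8 = 184)
1/(V(-51) + n) = 1/(1 + 184) = 1/185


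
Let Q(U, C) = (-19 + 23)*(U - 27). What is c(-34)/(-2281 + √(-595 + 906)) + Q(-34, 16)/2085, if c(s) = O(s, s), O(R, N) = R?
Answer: -110774651/1084752525 + 17*√311/2601325 ≈ -0.10200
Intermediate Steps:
c(s) = s
Q(U, C) = -108 + 4*U (Q(U, C) = 4*(-27 + U) = -108 + 4*U)
c(-34)/(-2281 + √(-595 + 906)) + Q(-34, 16)/2085 = -34/(-2281 + √(-595 + 906)) + (-108 + 4*(-34))/2085 = -34/(-2281 + √311) + (-108 - 136)*(1/2085) = -34/(-2281 + √311) - 244*1/2085 = -34/(-2281 + √311) - 244/2085 = -244/2085 - 34/(-2281 + √311)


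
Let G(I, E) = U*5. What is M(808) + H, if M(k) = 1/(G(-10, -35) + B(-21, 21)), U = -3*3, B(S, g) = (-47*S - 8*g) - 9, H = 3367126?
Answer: 2575851391/765 ≈ 3.3671e+6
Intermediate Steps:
B(S, g) = -9 - 47*S - 8*g
U = -9
G(I, E) = -45 (G(I, E) = -9*5 = -45)
M(k) = 1/765 (M(k) = 1/(-45 + (-9 - 47*(-21) - 8*21)) = 1/(-45 + (-9 + 987 - 168)) = 1/(-45 + 810) = 1/765)
M(808) + H = 1/765 + 3367126 = 2575851391/765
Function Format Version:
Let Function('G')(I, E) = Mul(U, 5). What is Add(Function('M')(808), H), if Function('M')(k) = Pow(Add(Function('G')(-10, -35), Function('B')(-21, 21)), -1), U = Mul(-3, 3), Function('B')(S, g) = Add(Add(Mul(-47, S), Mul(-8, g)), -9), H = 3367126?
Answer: Rational(2575851391, 765) ≈ 3.3671e+6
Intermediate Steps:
Function('B')(S, g) = Add(-9, Mul(-47, S), Mul(-8, g))
U = -9
Function('G')(I, E) = -45 (Function('G')(I, E) = Mul(-9, 5) = -45)
Function('M')(k) = Rational(1, 765) (Function('M')(k) = Pow(Add(-45, Add(-9, Mul(-47, -21), Mul(-8, 21))), -1) = Pow(Add(-45, Add(-9, 987, -168)), -1) = Pow(Add(-45, 810), -1) = Pow(765, -1) = Rational(1, 765))
Add(Function('M')(808), H) = Add(Rational(1, 765), 3367126) = Rational(2575851391, 765)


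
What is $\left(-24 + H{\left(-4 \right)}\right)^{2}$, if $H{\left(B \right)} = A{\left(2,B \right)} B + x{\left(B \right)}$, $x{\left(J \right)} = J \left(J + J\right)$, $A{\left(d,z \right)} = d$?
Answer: $0$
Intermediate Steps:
$x{\left(J \right)} = 2 J^{2}$ ($x{\left(J \right)} = J 2 J = 2 J^{2}$)
$H{\left(B \right)} = 2 B + 2 B^{2}$
$\left(-24 + H{\left(-4 \right)}\right)^{2} = \left(-24 + 2 \left(-4\right) \left(1 - 4\right)\right)^{2} = \left(-24 + 2 \left(-4\right) \left(-3\right)\right)^{2} = \left(-24 + 24\right)^{2} = 0^{2} = 0$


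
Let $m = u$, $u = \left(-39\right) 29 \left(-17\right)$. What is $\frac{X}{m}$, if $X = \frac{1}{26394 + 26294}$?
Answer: $\frac{1}{1013032176} \approx 9.8714 \cdot 10^{-10}$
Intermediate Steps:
$u = 19227$ ($u = \left(-1131\right) \left(-17\right) = 19227$)
$m = 19227$
$X = \frac{1}{52688} \approx 1.898 \cdot 10^{-5}$
$\frac{X}{m} = \frac{1}{52688 \cdot 19227} = \frac{1}{52688} \cdot \frac{1}{19227} = \frac{1}{1013032176}$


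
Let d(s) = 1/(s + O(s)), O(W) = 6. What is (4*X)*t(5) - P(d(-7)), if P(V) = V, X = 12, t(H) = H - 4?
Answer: 49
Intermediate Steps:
d(s) = 1/(6 + s) (d(s) = 1/(s + 6) = 1/(6 + s))
t(H) = -4 + H
(4*X)*t(5) - P(d(-7)) = (4*12)*(-4 + 5) - 1/(6 - 7) = 48*1 - 1/(-1) = 48 - 1*(-1) = 48 + 1 = 49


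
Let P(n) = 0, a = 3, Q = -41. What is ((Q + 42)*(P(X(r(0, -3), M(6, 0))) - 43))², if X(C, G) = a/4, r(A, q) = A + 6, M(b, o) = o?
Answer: 1849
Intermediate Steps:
r(A, q) = 6 + A
X(C, G) = ¾ (X(C, G) = 3/4 = 3*(¼) = ¾)
((Q + 42)*(P(X(r(0, -3), M(6, 0))) - 43))² = ((-41 + 42)*(0 - 43))² = (1*(-43))² = (-43)² = 1849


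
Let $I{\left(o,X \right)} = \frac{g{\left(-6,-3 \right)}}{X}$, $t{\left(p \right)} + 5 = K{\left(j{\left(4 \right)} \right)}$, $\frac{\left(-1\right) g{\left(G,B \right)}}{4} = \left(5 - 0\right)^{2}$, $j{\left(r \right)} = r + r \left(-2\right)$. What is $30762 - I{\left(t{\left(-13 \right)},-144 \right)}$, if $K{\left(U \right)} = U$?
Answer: $\frac{1107407}{36} \approx 30761.0$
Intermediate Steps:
$j{\left(r \right)} = - r$ ($j{\left(r \right)} = r - 2 r = - r$)
$g{\left(G,B \right)} = -100$ ($g{\left(G,B \right)} = - 4 \left(5 - 0\right)^{2} = - 4 \left(5 + 0\right)^{2} = - 4 \cdot 5^{2} = \left(-4\right) 25 = -100$)
$t{\left(p \right)} = -9$ ($t{\left(p \right)} = -5 - 4 = -9$)
$I{\left(o,X \right)} = - \frac{100}{X}$
$30762 - I{\left(t{\left(-13 \right)},-144 \right)} = 30762 - - \frac{100}{-144} = 30762 - \left(-100\right) \left(- \frac{1}{144}\right) = 30762 - \frac{25}{36} = \frac{1107407}{36}$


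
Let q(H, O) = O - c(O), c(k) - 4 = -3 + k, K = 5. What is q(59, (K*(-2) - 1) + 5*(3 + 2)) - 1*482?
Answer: -483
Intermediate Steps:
c(k) = 1 + k (c(k) = 4 + (-3 + k) = 1 + k)
q(H, O) = -1 (q(H, O) = O - (1 + O) = O + (-1 - O) = -1)
q(59, (K*(-2) - 1) + 5*(3 + 2)) - 1*482 = -1 - 1*482 = -1 - 482 = -483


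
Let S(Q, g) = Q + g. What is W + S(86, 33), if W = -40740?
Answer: -40621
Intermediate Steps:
W + S(86, 33) = -40740 + (86 + 33) = -40740 + 119 = -40621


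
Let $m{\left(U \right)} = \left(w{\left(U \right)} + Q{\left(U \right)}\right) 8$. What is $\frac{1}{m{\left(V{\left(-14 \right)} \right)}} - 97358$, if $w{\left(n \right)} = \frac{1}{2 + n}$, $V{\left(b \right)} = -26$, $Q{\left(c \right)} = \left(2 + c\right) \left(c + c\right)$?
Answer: $- \frac{2915969455}{29951} \approx -97358.0$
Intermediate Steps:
$Q{\left(c \right)} = 2 c \left(2 + c\right)$ ($Q{\left(c \right)} = \left(2 + c\right) 2 c = 2 c \left(2 + c\right)$)
$m{\left(U \right)} = \frac{8}{2 + U} + 16 U \left(2 + U\right)$ ($m{\left(U \right)} = \left(\frac{1}{2 + U} + 2 U \left(2 + U\right)\right) 8 = \frac{8}{2 + U} + 16 U \left(2 + U\right)$)
$\frac{1}{m{\left(V{\left(-14 \right)} \right)}} - 97358 = \frac{1}{8 \frac{1}{2 - 26} \left(1 + 2 \left(-26\right) \left(2 - 26\right)^{2}\right)} - 97358 = \frac{1}{8 \frac{1}{-24} \left(1 + 2 \left(-26\right) \left(-24\right)^{2}\right)} - 97358 = \frac{1}{8 \left(- \frac{1}{24}\right) \left(1 + 2 \left(-26\right) 576\right)} - 97358 = \frac{1}{8 \left(- \frac{1}{24}\right) \left(1 - 29952\right)} - 97358 = \frac{1}{8 \left(- \frac{1}{24}\right) \left(-29951\right)} - 97358 = \frac{1}{\frac{29951}{3}} - 97358 = \frac{3}{29951} - 97358 = - \frac{2915969455}{29951}$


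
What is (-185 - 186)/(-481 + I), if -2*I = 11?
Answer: 106/139 ≈ 0.76259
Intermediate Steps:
I = -11/2 (I = -½*11 = -11/2 ≈ -5.5000)
(-185 - 186)/(-481 + I) = (-185 - 186)/(-481 - 11/2) = -371/(-973/2) = -371*(-2/973) = 106/139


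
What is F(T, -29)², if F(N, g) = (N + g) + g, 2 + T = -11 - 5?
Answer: 5776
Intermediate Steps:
T = -18 (T = -2 + (-11 - 5) = -2 - 16 = -18)
F(N, g) = N + 2*g
F(T, -29)² = (-18 + 2*(-29))² = (-18 - 58)² = (-76)² = 5776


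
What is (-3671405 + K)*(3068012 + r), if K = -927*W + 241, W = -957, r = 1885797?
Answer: -13791528101225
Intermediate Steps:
K = 887380 (K = -927*(-957) + 241 = 887139 + 241 = 887380)
(-3671405 + K)*(3068012 + r) = (-3671405 + 887380)*(3068012 + 1885797) = -2784025*4953809 = -13791528101225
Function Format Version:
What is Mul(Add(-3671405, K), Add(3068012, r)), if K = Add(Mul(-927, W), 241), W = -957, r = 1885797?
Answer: -13791528101225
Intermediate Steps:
K = 887380 (K = Add(Mul(-927, -957), 241) = Add(887139, 241) = 887380)
Mul(Add(-3671405, K), Add(3068012, r)) = Mul(Add(-3671405, 887380), Add(3068012, 1885797)) = Mul(-2784025, 4953809) = -13791528101225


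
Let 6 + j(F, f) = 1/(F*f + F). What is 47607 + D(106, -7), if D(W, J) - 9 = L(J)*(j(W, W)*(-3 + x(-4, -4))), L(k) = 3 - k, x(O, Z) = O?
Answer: 272412121/5671 ≈ 48036.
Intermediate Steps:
j(F, f) = -6 + 1/(F + F*f) (j(F, f) = -6 + 1/(F*f + F) = -6 + 1/(F + F*f))
D(W, J) = 9 - 7*(3 - J)*(1 - 6*W - 6*W²)/(W*(1 + W)) (D(W, J) = 9 + (3 - J)*(((1 - 6*W - 6*W*W)/(W*(1 + W)))*(-3 - 4)) = 9 + (3 - J)*(((1 - 6*W - 6*W²)/(W*(1 + W)))*(-7)) = 9 + (3 - J)*(-7*(1 - 6*W - 6*W²)/(W*(1 + W))) = 9 - 7*(3 - J)*(1 - 6*W - 6*W²)/(W*(1 + W)))
47607 + D(106, -7) = 47607 + (-7*(-3 - 7)*(-1 + 6*106 + 6*106²) + 9*106*(1 + 106))/(106*(1 + 106)) = 47607 + (1/106)*(-7*(-10)*(-1 + 636 + 6*11236) + 9*106*107)/107 = 47607 + (1/106)*(1/107)*(-7*(-10)*(-1 + 636 + 67416) + 102078) = 47607 + (1/106)*(1/107)*(-7*(-10)*68051 + 102078) = 47607 + (1/106)*(1/107)*(4763570 + 102078) = 47607 + (1/106)*(1/107)*4865648 = 47607 + 2432824/5671 = 272412121/5671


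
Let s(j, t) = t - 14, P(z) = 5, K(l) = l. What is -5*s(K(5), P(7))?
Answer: 45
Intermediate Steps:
s(j, t) = -14 + t
-5*s(K(5), P(7)) = -5*(-14 + 5) = -5*(-9) = 45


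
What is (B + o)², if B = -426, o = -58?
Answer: 234256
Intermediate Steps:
(B + o)² = (-426 - 58)² = (-484)² = 234256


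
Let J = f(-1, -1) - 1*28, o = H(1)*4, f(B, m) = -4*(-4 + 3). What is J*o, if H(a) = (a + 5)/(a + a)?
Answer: -288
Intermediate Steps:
f(B, m) = 4 (f(B, m) = -4*(-1) = 4)
H(a) = (5 + a)/(2*a) (H(a) = (5 + a)/((2*a)) = (5 + a)*(1/(2*a)) = (5 + a)/(2*a))
o = 12 (o = ((½)*(5 + 1)/1)*4 = ((½)*1*6)*4 = 3*4 = 12)
J = -24 (J = 4 - 1*28 = 4 - 28 = -24)
J*o = -24*12 = -288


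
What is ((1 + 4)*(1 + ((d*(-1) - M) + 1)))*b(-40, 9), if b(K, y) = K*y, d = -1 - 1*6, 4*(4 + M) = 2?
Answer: -22500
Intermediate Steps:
M = -7/2 (M = -4 + (¼)*2 = -4 + ½ = -7/2 ≈ -3.5000)
d = -7 (d = -1 - 6 = -7)
((1 + 4)*(1 + ((d*(-1) - M) + 1)))*b(-40, 9) = ((1 + 4)*(1 + ((-7*(-1) - 1*(-7/2)) + 1)))*(-40*9) = (5*(1 + ((7 + 7/2) + 1)))*(-360) = (5*(1 + (21/2 + 1)))*(-360) = (5*(1 + 23/2))*(-360) = (5*(25/2))*(-360) = (125/2)*(-360) = -22500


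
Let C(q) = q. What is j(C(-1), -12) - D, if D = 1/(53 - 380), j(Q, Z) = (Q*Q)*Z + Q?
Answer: -4250/327 ≈ -12.997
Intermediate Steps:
j(Q, Z) = Q + Z*Q**2 (j(Q, Z) = Q**2*Z + Q = Z*Q**2 + Q = Q + Z*Q**2)
D = -1/327 (D = 1/(-327) = -1/327 ≈ -0.0030581)
j(C(-1), -12) - D = -(1 - 1*(-12)) - 1*(-1/327) = -(1 + 12) + 1/327 = -1*13 + 1/327 = -13 + 1/327 = -4250/327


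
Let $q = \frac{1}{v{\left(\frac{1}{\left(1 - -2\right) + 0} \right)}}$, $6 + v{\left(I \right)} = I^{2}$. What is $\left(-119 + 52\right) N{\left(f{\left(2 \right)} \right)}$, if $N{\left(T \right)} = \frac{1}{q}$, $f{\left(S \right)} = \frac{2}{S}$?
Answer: $\frac{3551}{9} \approx 394.56$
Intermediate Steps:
$v{\left(I \right)} = -6 + I^{2}$
$q = - \frac{9}{53}$ ($q = \frac{1}{-6 + \left(\frac{1}{\left(1 - -2\right) + 0}\right)^{2}} = \frac{1}{-6 + \left(\frac{1}{\left(1 + 2\right) + 0}\right)^{2}} = \frac{1}{-6 + \left(\frac{1}{3 + 0}\right)^{2}} = \frac{1}{-6 + \left(\frac{1}{3}\right)^{2}} = \frac{1}{-6 + \frac{1}{9}} = \frac{1}{- \frac{53}{9}} = - \frac{9}{53} \approx -0.16981$)
$N{\left(T \right)} = - \frac{53}{9}$ ($N{\left(T \right)} = \frac{1}{- \frac{9}{53}} = - \frac{53}{9}$)
$\left(-119 + 52\right) N{\left(f{\left(2 \right)} \right)} = \left(-119 + 52\right) \left(- \frac{53}{9}\right) = \left(-67\right) \left(- \frac{53}{9}\right) = \frac{3551}{9}$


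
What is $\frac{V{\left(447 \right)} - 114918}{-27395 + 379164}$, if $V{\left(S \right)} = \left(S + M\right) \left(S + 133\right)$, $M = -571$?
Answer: $- \frac{186838}{351769} \approx -0.53114$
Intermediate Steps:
$V{\left(S \right)} = \left(-571 + S\right) \left(133 + S\right)$ ($V{\left(S \right)} = \left(S - 571\right) \left(S + 133\right) = \left(-571 + S\right) \left(133 + S\right)$)
$\frac{V{\left(447 \right)} - 114918}{-27395 + 379164} = \frac{\left(-75943 + 447^{2} - 195786\right) - 114918}{-27395 + 379164} = \frac{\left(-75943 + 199809 - 195786\right) - 114918}{351769} = \left(-71920 - 114918\right) \frac{1}{351769} = \left(-186838\right) \frac{1}{351769} = - \frac{186838}{351769}$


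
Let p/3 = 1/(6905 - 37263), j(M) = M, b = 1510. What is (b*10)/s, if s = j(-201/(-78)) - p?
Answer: 744909425/127129 ≈ 5859.5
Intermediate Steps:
p = -3/30358 (p = 3/(6905 - 37263) = 3/(-30358) = 3*(-1/30358) = -3/30358 ≈ -9.8821e-5)
s = 508516/197327 (s = -201/(-78) - 1*(-3/30358) = -201*(-1/78) + 3/30358 = 67/26 + 3/30358 = 508516/197327 ≈ 2.5770)
(b*10)/s = (1510*10)/(508516/197327) = 15100*(197327/508516) = 744909425/127129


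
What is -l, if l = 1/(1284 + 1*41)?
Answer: -1/1325 ≈ -0.00075472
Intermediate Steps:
l = 1/1325 (l = 1/(1284 + 41) = 1/1325 ≈ 0.00075472)
-l = -1*1/1325 = -1/1325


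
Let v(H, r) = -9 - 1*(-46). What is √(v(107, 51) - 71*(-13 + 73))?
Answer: I*√4223 ≈ 64.985*I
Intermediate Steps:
v(H, r) = 37 (v(H, r) = -9 + 46 = 37)
√(v(107, 51) - 71*(-13 + 73)) = √(37 - 71*(-13 + 73)) = √(37 - 71*60) = √(37 - 4260) = √(-4223) = I*√4223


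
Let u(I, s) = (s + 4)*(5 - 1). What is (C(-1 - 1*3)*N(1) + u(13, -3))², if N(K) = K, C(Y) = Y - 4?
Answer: 16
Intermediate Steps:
u(I, s) = 16 + 4*s (u(I, s) = (4 + s)*4 = 16 + 4*s)
C(Y) = -4 + Y
(C(-1 - 1*3)*N(1) + u(13, -3))² = ((-4 + (-1 - 1*3))*1 + (16 + 4*(-3)))² = ((-4 + (-1 - 3))*1 + (16 - 12))² = ((-4 - 4)*1 + 4)² = (-8*1 + 4)² = (-8 + 4)² = (-4)² = 16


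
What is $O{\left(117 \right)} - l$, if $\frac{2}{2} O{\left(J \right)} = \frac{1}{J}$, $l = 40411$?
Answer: $- \frac{4728086}{117} \approx -40411.0$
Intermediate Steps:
$O{\left(J \right)} = \frac{1}{J}$
$O{\left(117 \right)} - l = \frac{1}{117} - 40411 = - \frac{4728086}{117}$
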